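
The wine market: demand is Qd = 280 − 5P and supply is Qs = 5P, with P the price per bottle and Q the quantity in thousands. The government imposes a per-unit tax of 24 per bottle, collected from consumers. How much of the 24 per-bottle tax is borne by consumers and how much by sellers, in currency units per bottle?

Consumers bear 12 per bottle; sellers bear 12 per bottle.

Before the tax: set 280 − 5P = 5P → P* = 28, Q* = 140.
With the tax collected from consumers, demand (in seller-price terms) shifts: Qd = 280 − 5(P + 24).
Solving gives Q = 80 with consumers paying 40 and sellers receiving 16 (the 24 wedge).
Burden on consumers: 12; on sellers: 12. (They sum to 24.)
The less price-elastic side of the market bears the larger share of a per-unit tax.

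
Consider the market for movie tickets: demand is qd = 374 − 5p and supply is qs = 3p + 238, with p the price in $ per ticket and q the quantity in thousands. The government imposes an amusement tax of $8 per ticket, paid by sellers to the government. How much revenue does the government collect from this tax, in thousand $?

Tax revenue = $2192 thousand.

Without the tax, 374 − 5p = 3p + 238 gives 8p = 136, so p* = $17 and q* = 289.
With the tax collected from sellers, supply shifts: qs = 3(p − 8) + 238.
Solving gives q = 274 with consumers paying $20 and sellers receiving $12 (the $8 wedge).
Revenue = t · Q = 8 · 274 = $2192.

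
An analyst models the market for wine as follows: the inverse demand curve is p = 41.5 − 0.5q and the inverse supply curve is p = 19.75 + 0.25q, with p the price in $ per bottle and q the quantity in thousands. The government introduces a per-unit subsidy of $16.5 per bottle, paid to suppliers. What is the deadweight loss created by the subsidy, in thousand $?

Deadweight loss = $181.5 thousand.

Rewrite in direct form: qd = 83 − 2p and qs = 4p − 79.
Before the subsidy: set 83 − 2p = 4p − 79 → p* = $27, q* = 29.
With a per-unit subsidy paid to suppliers, each receives p + 16.5 per unit sold, so supply becomes qs = 4(p + 16.5) − 79.
New equilibrium: buyers pay $16, suppliers receive $32.5, q = 51. (Wedge: pb − ps = −16.5.)
Quantity rises by |ΔQ| = |29 − 51| = 22.
DWL = ½ · t · |ΔQ| = ½ · 16.5 · 22 = $181.5.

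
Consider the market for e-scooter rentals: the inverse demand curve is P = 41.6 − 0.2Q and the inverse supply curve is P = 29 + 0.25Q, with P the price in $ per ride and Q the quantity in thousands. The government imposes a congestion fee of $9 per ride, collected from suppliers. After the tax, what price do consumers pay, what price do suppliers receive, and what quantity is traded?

Consumers pay $40; suppliers receive $31; quantity = 8.

Rewrite in direct form: Qd = 208 − 5P and Qs = 4P − 116.
Before the tax: set 208 − 5P = 4P − 116 → P* = $36, Q* = 28.
With the tax collected from suppliers, supply shifts: Qs = 4(P − 9) − 116.
Solving gives Q = 8 with consumers paying $40 and suppliers receiving $31 (the $9 wedge).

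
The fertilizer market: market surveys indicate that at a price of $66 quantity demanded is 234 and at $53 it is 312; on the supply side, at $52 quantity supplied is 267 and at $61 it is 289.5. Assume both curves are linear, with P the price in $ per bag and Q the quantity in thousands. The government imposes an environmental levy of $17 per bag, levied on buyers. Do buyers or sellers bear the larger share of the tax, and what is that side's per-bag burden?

Demand slope: (312 − 234)/(53 − 66) = -6, so Qd = 630 − 6P.
Supply slope: (289.5 − 267)/(61 − 52) = 2.5, so Qs = 2.5P + 137.
Without the tax, 630 − 6P = 2.5P + 137 gives 8.5P = 493, so P* = $58 and Q* = 282.
With the tax collected from buyers, demand (in seller-price terms) shifts: Qd = 630 − 6(P + 17).
Solving gives Q = 252 with buyers paying $63 and sellers receiving $46 (the $17 wedge).
Per-bag burden: buyers $5, sellers $12.
Sellers take the larger share because supply is less price-elastic here (demand slope 6 vs supply slope 2.5).

Sellers bear the larger share: $12 per bag.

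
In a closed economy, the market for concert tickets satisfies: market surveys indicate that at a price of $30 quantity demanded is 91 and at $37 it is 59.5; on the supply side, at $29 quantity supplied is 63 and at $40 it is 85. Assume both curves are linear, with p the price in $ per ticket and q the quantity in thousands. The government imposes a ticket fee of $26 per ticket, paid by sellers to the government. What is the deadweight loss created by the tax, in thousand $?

Deadweight loss = $468 thousand.

Demand slope: (59.5 − 91)/(37 − 30) = -4.5, so qd = 226 − 4.5p.
Supply slope: (85 − 63)/(40 − 29) = 2, so qs = 2p + 5.
Before the tax: set 226 − 4.5p = 2p + 5 → p* = $34, q* = 73.
With the tax collected from sellers, supply shifts: qs = 2(p − 26) + 5.
Solving gives q = 37 with buyers paying $42 and sellers receiving $16 (the $26 wedge).
Quantity falls by |ΔQ| = |73 − 37| = 36.
DWL = ½ · t · |ΔQ| = ½ · 26 · 36 = $468.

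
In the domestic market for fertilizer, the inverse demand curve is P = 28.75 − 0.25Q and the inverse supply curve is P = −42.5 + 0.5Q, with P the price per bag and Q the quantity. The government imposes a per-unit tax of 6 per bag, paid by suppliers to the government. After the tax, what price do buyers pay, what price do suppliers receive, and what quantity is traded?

Buyers pay 7; suppliers receive 1; quantity = 87.

Inverting to Q(P) form: Qd = 115 − 4P; Qs = 2P + 85.
Without the tax, 115 − 4P = 2P + 85 gives 6P = 30, so P* = 5 and Q* = 95.
With the tax collected from suppliers, supply shifts: Qs = 2(P − 6) + 85.
Solving gives Q = 87 with buyers paying 7 and suppliers receiving 1 (the 6 wedge).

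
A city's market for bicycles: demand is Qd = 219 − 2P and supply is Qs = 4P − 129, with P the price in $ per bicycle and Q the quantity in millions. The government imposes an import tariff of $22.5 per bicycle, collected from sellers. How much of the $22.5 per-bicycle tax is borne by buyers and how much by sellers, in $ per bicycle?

Buyers bear $15 per bicycle; sellers bear $7.5 per bicycle.

Without the tax, 219 − 2P = 4P − 129 gives 6P = 348, so P* = $58 and Q* = 103.
With the tax collected from sellers, supply shifts: Qs = 4(P − 22.5) − 129.
Solving gives Q = 73 with buyers paying $73 and sellers receiving $50.5 (the $22.5 wedge).
Burden on buyers: $15; on sellers: $7.5. (They sum to $22.5.)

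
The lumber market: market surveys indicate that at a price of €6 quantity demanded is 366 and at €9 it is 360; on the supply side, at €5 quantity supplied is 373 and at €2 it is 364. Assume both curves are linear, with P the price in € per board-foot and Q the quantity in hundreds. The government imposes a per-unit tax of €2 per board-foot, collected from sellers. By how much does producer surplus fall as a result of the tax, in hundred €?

Producer surplus falls by €295.04 hundred.

Demand slope: (360 − 366)/(9 − 6) = -2, so Qd = 378 − 2P.
Supply slope: (364 − 373)/(2 − 5) = 3, so Qs = 3P + 358.
Before the tax: set 378 − 2P = 3P + 358 → P* = €4, Q* = 370.
With the tax collected from sellers, supply shifts: Qs = 3(P − 2) + 358.
Solving gives Q = 367.6 with buyers paying €5.2 and sellers receiving €3.2 (the €2 wedge).
ΔPS is the trapezoid between Q = 367.6 and Q = 370 of height €0.8: ½ · (370 + 367.6) · 0.8 = €295.04.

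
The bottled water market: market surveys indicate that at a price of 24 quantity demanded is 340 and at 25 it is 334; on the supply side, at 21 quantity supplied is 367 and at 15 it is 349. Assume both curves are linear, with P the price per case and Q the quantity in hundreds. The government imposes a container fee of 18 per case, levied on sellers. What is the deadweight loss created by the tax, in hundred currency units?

Demand slope: (334 − 340)/(25 − 24) = -6, so Qd = 484 − 6P.
Supply slope: (349 − 367)/(15 − 21) = 3, so Qs = 3P + 304.
Without the tax, 484 − 6P = 3P + 304 gives 9P = 180, so P* = 20 and Q* = 364.
With the tax collected from sellers, supply shifts: Qs = 3(P − 18) + 304.
New equilibrium: consumers pay 26, sellers receive 8, Q = 328. (Wedge: Pb − Ps = 18.)
Quantity falls by |ΔQ| = |364 − 328| = 36.
DWL = ½ · t · |ΔQ| = ½ · 18 · 36 = 324.

Deadweight loss = 324 hundred.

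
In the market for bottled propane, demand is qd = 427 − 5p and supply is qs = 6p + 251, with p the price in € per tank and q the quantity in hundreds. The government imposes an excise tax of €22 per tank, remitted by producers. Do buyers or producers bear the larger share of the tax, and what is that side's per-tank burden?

Without the tax, 427 − 5p = 6p + 251 gives 11p = 176, so p* = €16 and q* = 347.
With the tax collected from producers, supply shifts: qs = 6(p − 22) + 251.
New equilibrium: buyers pay €28, producers receive €6, q = 287. (Wedge: pb − ps = 22.)
Per-tank burden: buyers €12, producers €10.
Buyers take the larger share because demand is less price-elastic here (demand slope 5 vs supply slope 6).
The less price-elastic side of the market bears the larger share of a per-unit tax.

Buyers bear the larger share: €12 per tank.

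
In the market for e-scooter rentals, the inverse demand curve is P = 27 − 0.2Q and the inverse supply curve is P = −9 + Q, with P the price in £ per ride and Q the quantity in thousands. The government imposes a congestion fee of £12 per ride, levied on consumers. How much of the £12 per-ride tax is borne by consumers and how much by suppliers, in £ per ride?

Consumers bear £2 per ride; suppliers bear £10 per ride.

Rewrite in direct form: Qd = 135 − 5P and Qs = P + 9.
Without the tax, 135 − 5P = P + 9 gives 6P = 126, so P* = £21 and Q* = 30.
With the tax collected from consumers, demand (in seller-price terms) shifts: Qd = 135 − 5(P + 12).
Solving gives Q = 20 with consumers paying £23 and suppliers receiving £11 (the £12 wedge).
Burden on consumers: £2; on suppliers: £10. (They sum to £12.)
The less price-elastic side of the market bears the larger share of a per-unit tax.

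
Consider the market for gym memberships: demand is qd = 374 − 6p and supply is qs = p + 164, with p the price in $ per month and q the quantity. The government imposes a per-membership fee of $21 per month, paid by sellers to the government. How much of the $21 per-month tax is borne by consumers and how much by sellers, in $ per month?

Consumers bear $3 per month; sellers bear $18 per month.

Without the tax, 374 − 6p = p + 164 gives 7p = 210, so p* = $30 and q* = 194.
With the tax collected from sellers, supply shifts: qs = (p − 21) + 164.
New equilibrium: consumers pay $33, sellers receive $12, q = 176. (Wedge: pb − ps = 21.)
Burden on consumers: $3; on sellers: $18. (They sum to $21.)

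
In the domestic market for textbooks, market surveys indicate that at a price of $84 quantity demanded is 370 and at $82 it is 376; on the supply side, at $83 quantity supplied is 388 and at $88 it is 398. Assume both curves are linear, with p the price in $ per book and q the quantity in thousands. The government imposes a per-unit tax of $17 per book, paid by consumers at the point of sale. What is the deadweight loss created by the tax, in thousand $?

Demand slope: (376 − 370)/(82 − 84) = -3, so qd = 622 − 3p.
Supply slope: (398 − 388)/(88 − 83) = 2, so qs = 2p + 222.
Before the tax: set 622 − 3p = 2p + 222 → p* = $80, q* = 382.
With the tax collected from consumers, demand (in seller-price terms) shifts: qd = 622 − 3(p + 17).
New equilibrium: consumers pay $86.8, sellers receive $69.8, q = 361.6. (Wedge: pb − ps = 17.)
Quantity falls by |ΔQ| = |382 − 361.6| = 20.4.
DWL = ½ · t · |ΔQ| = ½ · 17 · 20.4 = $173.4.

Deadweight loss = $173.4 thousand.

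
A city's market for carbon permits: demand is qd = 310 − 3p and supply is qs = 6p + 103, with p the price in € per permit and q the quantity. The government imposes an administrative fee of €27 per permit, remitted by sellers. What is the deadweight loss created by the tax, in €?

Before the tax: set 310 − 3p = 6p + 103 → p* = €23, q* = 241.
With the tax collected from sellers, supply shifts: qs = 6(p − 27) + 103.
Solving gives q = 187 with consumers paying €41 and sellers receiving €14 (the €27 wedge).
Quantity falls by |ΔQ| = |241 − 187| = 54.
DWL = ½ · t · |ΔQ| = ½ · 27 · 54 = €729.

Deadweight loss = €729.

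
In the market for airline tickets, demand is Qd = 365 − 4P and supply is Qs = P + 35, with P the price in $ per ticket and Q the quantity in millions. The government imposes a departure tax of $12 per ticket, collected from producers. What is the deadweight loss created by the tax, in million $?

Deadweight loss = $57.6 million.

Without the tax, 365 − 4P = P + 35 gives 5P = 330, so P* = $66 and Q* = 101.
With the tax collected from producers, supply shifts: Qs = (P − 12) + 35.
New equilibrium: consumers pay $68.4, producers receive $56.4, Q = 91.4. (Wedge: Pb − Ps = 12.)
Quantity falls by |ΔQ| = |101 − 91.4| = 9.6.
DWL = ½ · t · |ΔQ| = ½ · 12 · 9.6 = $57.6.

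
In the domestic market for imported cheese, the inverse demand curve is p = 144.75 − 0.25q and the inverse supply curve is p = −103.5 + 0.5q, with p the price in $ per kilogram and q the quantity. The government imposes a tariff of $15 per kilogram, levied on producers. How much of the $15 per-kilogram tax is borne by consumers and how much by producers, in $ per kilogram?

Inverting to q(p) form: qd = 579 − 4p; qs = 2p + 207.
Without the tax, 579 − 4p = 2p + 207 gives 6p = 372, so p* = $62 and q* = 331.
With the tax collected from producers, supply shifts: qs = 2(p − 15) + 207.
New equilibrium: consumers pay $67, producers receive $52, q = 311. (Wedge: pb − ps = 15.)
Burden on consumers: $5; on producers: $10. (They sum to $15.)

Consumers bear $5 per kilogram; producers bear $10 per kilogram.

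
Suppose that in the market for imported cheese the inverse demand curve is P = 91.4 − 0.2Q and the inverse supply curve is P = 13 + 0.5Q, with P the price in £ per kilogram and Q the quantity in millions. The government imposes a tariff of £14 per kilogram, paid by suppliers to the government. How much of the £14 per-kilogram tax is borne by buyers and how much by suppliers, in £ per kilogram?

Buyers bear £4 per kilogram; suppliers bear £10 per kilogram.

Inverting to Q(P) form: Qd = 457 − 5P; Qs = 2P − 26.
Before the tax: set 457 − 5P = 2P − 26 → P* = £69, Q* = 112.
With the tax collected from suppliers, supply shifts: Qs = 2(P − 14) − 26.
New equilibrium: buyers pay £73, suppliers receive £59, Q = 92. (Wedge: Pb − Ps = 14.)
Burden on buyers: £4; on suppliers: £10. (They sum to £14.)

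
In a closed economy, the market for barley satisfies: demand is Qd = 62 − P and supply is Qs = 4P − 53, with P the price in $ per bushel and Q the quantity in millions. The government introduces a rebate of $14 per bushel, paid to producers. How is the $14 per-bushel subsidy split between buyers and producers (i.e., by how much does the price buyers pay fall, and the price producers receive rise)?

Without the subsidy, 62 − P = 4P − 53 gives 5P = 115, so P* = $23 and Q* = 39.
With a per-unit subsidy paid to producers, each receives P + 14 per unit sold, so supply becomes Qs = 4(P + 14) − 53.
New equilibrium: buyers pay $11.8, producers receive $25.8, Q = 50.2. (Wedge: Pb − Ps = −14.)
Gain to buyers: $11.2; to producers: $2.8. (They sum to $14.)

Buyers gain $11.2 per bushel; producers gain $2.8 per bushel.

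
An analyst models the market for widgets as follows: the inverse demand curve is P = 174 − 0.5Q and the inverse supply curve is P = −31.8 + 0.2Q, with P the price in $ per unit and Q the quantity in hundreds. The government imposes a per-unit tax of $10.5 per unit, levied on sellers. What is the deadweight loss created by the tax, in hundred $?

Deadweight loss = $78.75 hundred.

Rewrite in direct form: Qd = 348 − 2P and Qs = 5P + 159.
Without the tax, 348 − 2P = 5P + 159 gives 7P = 189, so P* = $27 and Q* = 294.
With the tax collected from sellers, supply shifts: Qs = 5(P − 10.5) + 159.
New equilibrium: consumers pay $34.5, sellers receive $24, Q = 279. (Wedge: Pb − Ps = 10.5.)
Quantity falls by |ΔQ| = |294 − 279| = 15.
DWL = ½ · t · |ΔQ| = ½ · 10.5 · 15 = $78.75.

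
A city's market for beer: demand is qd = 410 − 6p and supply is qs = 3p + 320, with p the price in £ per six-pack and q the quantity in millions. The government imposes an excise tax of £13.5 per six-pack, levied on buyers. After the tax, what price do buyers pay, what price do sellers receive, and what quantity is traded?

Buyers pay £14.5; sellers receive £1; quantity = 323.

Without the tax, 410 − 6p = 3p + 320 gives 9p = 90, so p* = £10 and q* = 350.
With the tax collected from buyers, demand (in seller-price terms) shifts: qd = 410 − 6(p + 13.5).
New equilibrium: buyers pay £14.5, sellers receive £1, q = 323. (Wedge: pb − ps = 13.5.)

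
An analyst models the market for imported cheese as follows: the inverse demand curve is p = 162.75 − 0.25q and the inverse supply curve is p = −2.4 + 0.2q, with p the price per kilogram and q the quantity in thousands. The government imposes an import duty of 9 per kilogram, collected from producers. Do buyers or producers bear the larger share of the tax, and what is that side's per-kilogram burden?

Inverting to q(p) form: qd = 651 − 4p; qs = 5p + 12.
Without the tax, 651 − 4p = 5p + 12 gives 9p = 639, so p* = 71 and q* = 367.
With the tax collected from producers, supply shifts: qs = 5(p − 9) + 12.
New equilibrium: buyers pay 76, producers receive 67, q = 347. (Wedge: pb − ps = 9.)
Per-kilogram burden: buyers 5, producers 4.
Buyers take the larger share because demand is less price-elastic here (demand slope 4 vs supply slope 5).
The less price-elastic side of the market bears the larger share of a per-unit tax.

Buyers bear the larger share: 5 per kilogram.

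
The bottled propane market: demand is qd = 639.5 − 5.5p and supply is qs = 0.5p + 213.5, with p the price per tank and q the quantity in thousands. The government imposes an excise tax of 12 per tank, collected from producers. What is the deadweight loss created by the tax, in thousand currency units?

Deadweight loss = 33 thousand.

Without the tax, 639.5 − 5.5p = 0.5p + 213.5 gives 6p = 426, so p* = 71 and q* = 249.
With the tax collected from producers, supply shifts: qs = 0.5(p − 12) + 213.5.
Solving gives q = 243.5 with consumers paying 72 and producers receiving 60 (the 12 wedge).
Quantity falls by |ΔQ| = |249 − 243.5| = 5.5.
DWL = ½ · t · |ΔQ| = ½ · 12 · 5.5 = 33.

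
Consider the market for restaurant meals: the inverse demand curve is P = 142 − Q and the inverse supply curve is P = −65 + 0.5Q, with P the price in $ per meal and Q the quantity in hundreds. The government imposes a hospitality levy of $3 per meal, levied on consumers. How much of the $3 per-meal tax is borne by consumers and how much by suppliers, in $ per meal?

Consumers bear $2 per meal; suppliers bear $1 per meal.

Inverting to Q(P) form: Qd = 142 − P; Qs = 2P + 130.
Without the tax, 142 − P = 2P + 130 gives 3P = 12, so P* = $4 and Q* = 138.
With the tax collected from consumers, demand (in seller-price terms) shifts: Qd = 142 − (P + 3).
New equilibrium: consumers pay $6, suppliers receive $3, Q = 136. (Wedge: Pb − Ps = 3.)
Burden on consumers: $2; on suppliers: $1. (They sum to $3.)
The less price-elastic side of the market bears the larger share of a per-unit tax.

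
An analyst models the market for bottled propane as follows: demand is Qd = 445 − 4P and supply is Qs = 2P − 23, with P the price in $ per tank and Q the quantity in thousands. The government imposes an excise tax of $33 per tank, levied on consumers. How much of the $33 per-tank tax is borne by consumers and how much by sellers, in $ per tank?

Without the tax, 445 − 4P = 2P − 23 gives 6P = 468, so P* = $78 and Q* = 133.
With the tax collected from consumers, demand (in seller-price terms) shifts: Qd = 445 − 4(P + 33).
Solving gives Q = 89 with consumers paying $89 and sellers receiving $56 (the $33 wedge).
Burden on consumers: $11; on sellers: $22. (They sum to $33.)

Consumers bear $11 per tank; sellers bear $22 per tank.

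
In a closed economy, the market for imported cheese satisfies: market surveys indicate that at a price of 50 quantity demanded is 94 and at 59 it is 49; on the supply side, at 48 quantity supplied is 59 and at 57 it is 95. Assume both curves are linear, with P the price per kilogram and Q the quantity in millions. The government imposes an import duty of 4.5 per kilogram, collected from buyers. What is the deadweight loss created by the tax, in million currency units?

Deadweight loss = 22.5 million.

Demand slope: (49 − 94)/(59 − 50) = -5, so Qd = 344 − 5P.
Supply slope: (95 − 59)/(57 − 48) = 4, so Qs = 4P − 133.
Without the tax, 344 − 5P = 4P − 133 gives 9P = 477, so P* = 53 and Q* = 79.
With the tax collected from buyers, demand (in seller-price terms) shifts: Qd = 344 − 5(P + 4.5).
New equilibrium: buyers pay 55, producers receive 50.5, Q = 69. (Wedge: Pb − Ps = 4.5.)
Quantity falls by |ΔQ| = |79 − 69| = 10.
DWL = ½ · t · |ΔQ| = ½ · 4.5 · 10 = 22.5.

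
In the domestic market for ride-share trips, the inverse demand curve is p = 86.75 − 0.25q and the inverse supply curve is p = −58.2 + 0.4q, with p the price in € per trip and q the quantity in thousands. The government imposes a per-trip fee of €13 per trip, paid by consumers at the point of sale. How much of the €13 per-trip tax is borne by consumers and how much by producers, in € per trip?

Consumers bear €5 per trip; producers bear €8 per trip.

Rewrite in direct form: qd = 347 − 4p and qs = 2.5p + 145.5.
Before the tax: set 347 − 4p = 2.5p + 145.5 → p* = €31, q* = 223.
With the tax collected from consumers, demand (in seller-price terms) shifts: qd = 347 − 4(p + 13).
Solving gives q = 203 with consumers paying €36 and producers receiving €23 (the €13 wedge).
Burden on consumers: €5; on producers: €8. (They sum to €13.)
The less price-elastic side of the market bears the larger share of a per-unit tax.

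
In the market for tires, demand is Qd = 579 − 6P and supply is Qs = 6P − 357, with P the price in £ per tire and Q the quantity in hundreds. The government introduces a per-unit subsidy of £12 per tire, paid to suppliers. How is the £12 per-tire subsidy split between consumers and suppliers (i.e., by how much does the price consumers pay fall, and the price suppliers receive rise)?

Without the subsidy, 579 − 6P = 6P − 357 gives 12P = 936, so P* = £78 and Q* = 111.
With a per-unit subsidy paid to suppliers, each receives P + 12 per unit sold, so supply becomes Qs = 6(P + 12) − 357.
New equilibrium: consumers pay £72, suppliers receive £84, Q = 147. (Wedge: Pb − Ps = −12.)
Gain to consumers: £6; to suppliers: £6. (They sum to £12.)

Consumers gain £6 per tire; suppliers gain £6 per tire.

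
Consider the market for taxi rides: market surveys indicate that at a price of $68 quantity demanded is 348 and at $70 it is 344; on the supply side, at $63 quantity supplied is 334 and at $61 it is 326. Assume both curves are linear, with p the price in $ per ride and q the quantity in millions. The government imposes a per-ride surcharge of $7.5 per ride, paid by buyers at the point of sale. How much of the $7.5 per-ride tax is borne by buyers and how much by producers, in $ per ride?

Demand slope: (344 − 348)/(70 − 68) = -2, so qd = 484 − 2p.
Supply slope: (326 − 334)/(61 − 63) = 4, so qs = 4p + 82.
Before the tax: set 484 − 2p = 4p + 82 → p* = $67, q* = 350.
With the tax collected from buyers, demand (in seller-price terms) shifts: qd = 484 − 2(p + 7.5).
Solving gives q = 340 with buyers paying $72 and producers receiving $64.5 (the $7.5 wedge).
Burden on buyers: $5; on producers: $2.5. (They sum to $7.5.)

Buyers bear $5 per ride; producers bear $2.5 per ride.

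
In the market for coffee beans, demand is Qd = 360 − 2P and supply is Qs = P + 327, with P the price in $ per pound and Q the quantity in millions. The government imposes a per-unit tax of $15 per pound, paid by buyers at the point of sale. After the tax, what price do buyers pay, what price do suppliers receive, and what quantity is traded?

Before the tax: set 360 − 2P = P + 327 → P* = $11, Q* = 338.
With the tax collected from buyers, demand (in seller-price terms) shifts: Qd = 360 − 2(P + 15).
Solving gives Q = 328 with buyers paying $16 and suppliers receiving $1 (the $15 wedge).

Buyers pay $16; suppliers receive $1; quantity = 328.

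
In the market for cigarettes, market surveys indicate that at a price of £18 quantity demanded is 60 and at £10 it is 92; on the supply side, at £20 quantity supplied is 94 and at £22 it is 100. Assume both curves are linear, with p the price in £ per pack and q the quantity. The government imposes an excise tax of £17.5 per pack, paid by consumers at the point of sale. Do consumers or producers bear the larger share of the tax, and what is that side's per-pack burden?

Demand slope: (92 − 60)/(10 − 18) = -4, so qd = 132 − 4p.
Supply slope: (100 − 94)/(22 − 20) = 3, so qs = 3p + 34.
Without the tax, 132 − 4p = 3p + 34 gives 7p = 98, so p* = £14 and q* = 76.
With the tax collected from consumers, demand (in seller-price terms) shifts: qd = 132 − 4(p + 17.5).
New equilibrium: consumers pay £21.5, producers receive £4, q = 46. (Wedge: pb − ps = 17.5.)
Per-pack burden: consumers £7.5, producers £10.
Producers take the larger share because supply is less price-elastic here (demand slope 4 vs supply slope 3).

Producers bear the larger share: £10 per pack.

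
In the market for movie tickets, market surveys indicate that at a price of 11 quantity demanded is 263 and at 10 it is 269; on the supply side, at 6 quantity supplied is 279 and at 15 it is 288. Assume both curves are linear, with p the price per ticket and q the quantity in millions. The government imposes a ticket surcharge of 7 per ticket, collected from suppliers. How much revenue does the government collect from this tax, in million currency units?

Demand slope: (269 − 263)/(10 − 11) = -6, so qd = 329 − 6p.
Supply slope: (288 − 279)/(15 − 6) = 1, so qs = p + 273.
Without the tax, 329 − 6p = p + 273 gives 7p = 56, so p* = 8 and q* = 281.
With the tax collected from suppliers, supply shifts: qs = (p − 7) + 273.
New equilibrium: buyers pay 9, suppliers receive 2, q = 275. (Wedge: pb − ps = 7.)
Revenue = t · Q = 7 · 275 = 1925.

Tax revenue = 1925 million.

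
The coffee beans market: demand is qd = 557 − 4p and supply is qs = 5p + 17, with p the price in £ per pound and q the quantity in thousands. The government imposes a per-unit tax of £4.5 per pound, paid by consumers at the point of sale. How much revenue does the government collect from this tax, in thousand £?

Tax revenue = £1381.5 thousand.

Before the tax: set 557 − 4p = 5p + 17 → p* = £60, q* = 317.
With the tax collected from consumers, demand (in seller-price terms) shifts: qd = 557 − 4(p + 4.5).
New equilibrium: consumers pay £62.5, producers receive £58, q = 307. (Wedge: pb − ps = 4.5.)
Revenue = t · Q = 4.5 · 307 = £1381.5.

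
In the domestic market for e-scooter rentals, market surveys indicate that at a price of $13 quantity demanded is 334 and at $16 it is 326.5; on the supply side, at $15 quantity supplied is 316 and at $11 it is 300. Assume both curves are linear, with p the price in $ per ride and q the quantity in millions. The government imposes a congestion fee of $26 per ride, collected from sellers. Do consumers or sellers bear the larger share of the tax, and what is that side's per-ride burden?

Consumers bear the larger share: $16 per ride.

Demand slope: (326.5 − 334)/(16 − 13) = -2.5, so qd = 366.5 − 2.5p.
Supply slope: (300 − 316)/(11 − 15) = 4, so qs = 4p + 256.
Without the tax, 366.5 − 2.5p = 4p + 256 gives 6.5p = 110.5, so p* = $17 and q* = 324.
With the tax collected from sellers, supply shifts: qs = 4(p − 26) + 256.
Solving gives q = 284 with consumers paying $33 and sellers receiving $7 (the $26 wedge).
Per-ride burden: consumers $16, sellers $10.
Consumers take the larger share because demand is less price-elastic here (demand slope 2.5 vs supply slope 4).
The less price-elastic side of the market bears the larger share of a per-unit tax.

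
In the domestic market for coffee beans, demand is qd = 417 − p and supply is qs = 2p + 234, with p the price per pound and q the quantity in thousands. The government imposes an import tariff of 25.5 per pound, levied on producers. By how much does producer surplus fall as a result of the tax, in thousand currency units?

Before the tax: set 417 − p = 2p + 234 → p* = 61, q* = 356.
With the tax collected from producers, supply shifts: qs = 2(p − 25.5) + 234.
Solving gives q = 339 with buyers paying 78 and producers receiving 52.5 (the 25.5 wedge).
ΔPS is the trapezoid between Q = 339 and Q = 356 of height 8.5: ½ · (356 + 339) · 8.5 = 2953.75.

Producer surplus falls by 2953.75 thousand.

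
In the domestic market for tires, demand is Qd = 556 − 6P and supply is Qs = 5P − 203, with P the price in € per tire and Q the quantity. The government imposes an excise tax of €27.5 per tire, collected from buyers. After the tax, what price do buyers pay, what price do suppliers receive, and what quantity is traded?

Without the tax, 556 − 6P = 5P − 203 gives 11P = 759, so P* = €69 and Q* = 142.
With the tax collected from buyers, demand (in seller-price terms) shifts: Qd = 556 − 6(P + 27.5).
New equilibrium: buyers pay €81.5, suppliers receive €54, Q = 67. (Wedge: Pb − Ps = 27.5.)

Buyers pay €81.5; suppliers receive €54; quantity = 67.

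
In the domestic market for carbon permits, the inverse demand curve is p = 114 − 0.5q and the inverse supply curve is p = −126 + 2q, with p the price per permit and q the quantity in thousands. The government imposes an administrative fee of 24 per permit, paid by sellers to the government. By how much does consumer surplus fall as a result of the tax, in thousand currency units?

Rewrite in direct form: qd = 228 − 2p and qs = 0.5p + 63.
Before the tax: set 228 − 2p = 0.5p + 63 → p* = 66, q* = 96.
With the tax collected from sellers, supply shifts: qs = 0.5(p − 24) + 63.
Solving gives q = 86.4 with buyers paying 70.8 and sellers receiving 46.8 (the 24 wedge).
ΔCS is the trapezoid between Q = 86.4 and Q = 96 of height 4.8: ½ · (96 + 86.4) · 4.8 = 437.76.

Consumer surplus falls by 437.76 thousand.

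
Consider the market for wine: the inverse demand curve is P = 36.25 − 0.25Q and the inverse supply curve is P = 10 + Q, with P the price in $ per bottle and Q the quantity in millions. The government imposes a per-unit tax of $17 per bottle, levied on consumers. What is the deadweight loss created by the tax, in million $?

Rewrite in direct form: Qd = 145 − 4P and Qs = P − 10.
Without the tax, 145 − 4P = P − 10 gives 5P = 155, so P* = $31 and Q* = 21.
With the tax collected from consumers, demand (in seller-price terms) shifts: Qd = 145 − 4(P + 17).
New equilibrium: consumers pay $34.4, sellers receive $17.4, Q = 7.4. (Wedge: Pb − Ps = 17.)
Quantity falls by |ΔQ| = |21 − 7.4| = 13.6.
DWL = ½ · t · |ΔQ| = ½ · 17 · 13.6 = $115.6.

Deadweight loss = $115.6 million.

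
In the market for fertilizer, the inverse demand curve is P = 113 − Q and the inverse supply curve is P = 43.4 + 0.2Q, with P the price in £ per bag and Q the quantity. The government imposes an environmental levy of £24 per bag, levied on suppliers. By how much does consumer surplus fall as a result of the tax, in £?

Consumer surplus falls by £960.

Inverting to Q(P) form: Qd = 113 − P; Qs = 5P − 217.
Without the tax, 113 − P = 5P − 217 gives 6P = 330, so P* = £55 and Q* = 58.
With the tax collected from suppliers, supply shifts: Qs = 5(P − 24) − 217.
New equilibrium: buyers pay £75, suppliers receive £51, Q = 38. (Wedge: Pb − Ps = 24.)
ΔCS is the trapezoid between Q = 38 and Q = 58 of height £20: ½ · (58 + 38) · 20 = £960.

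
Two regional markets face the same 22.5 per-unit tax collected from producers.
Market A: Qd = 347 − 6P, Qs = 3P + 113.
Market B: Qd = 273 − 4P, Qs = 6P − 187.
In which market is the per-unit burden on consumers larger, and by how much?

Market B, by 6.

Market A: pre-tax P* = 26, Q* = 191; post-tax Q = 146; per-unit burden on consumers = 7.5.
Market B: pre-tax P* = 46, Q* = 89; post-tax Q = 35; per-unit burden on consumers = 13.5.
Difference: 7.5 vs 13.5 → market B is larger by 6.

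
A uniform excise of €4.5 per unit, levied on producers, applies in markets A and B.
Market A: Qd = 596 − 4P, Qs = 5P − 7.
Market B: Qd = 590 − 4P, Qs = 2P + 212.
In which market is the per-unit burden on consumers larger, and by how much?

Market A: pre-tax P* = €67, Q* = 328; post-tax Q = 318; per-unit burden on consumers = €2.5.
Market B: pre-tax P* = €63, Q* = 338; post-tax Q = 332; per-unit burden on consumers = €1.5.
Difference: €2.5 vs €1.5 → market A is larger by €1.

Market A, by €1.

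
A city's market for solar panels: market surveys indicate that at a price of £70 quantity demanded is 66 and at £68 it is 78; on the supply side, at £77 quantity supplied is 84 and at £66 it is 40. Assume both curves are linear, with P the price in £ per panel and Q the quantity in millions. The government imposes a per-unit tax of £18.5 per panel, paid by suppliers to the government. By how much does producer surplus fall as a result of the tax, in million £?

Demand slope: (78 − 66)/(68 − 70) = -6, so Qd = 486 − 6P.
Supply slope: (40 − 84)/(66 − 77) = 4, so Qs = 4P − 224.
Without the tax, 486 − 6P = 4P − 224 gives 10P = 710, so P* = £71 and Q* = 60.
With the tax collected from suppliers, supply shifts: Qs = 4(P − 18.5) − 224.
New equilibrium: buyers pay £78.4, suppliers receive £59.9, Q = 15.6. (Wedge: Pb − Ps = 18.5.)
ΔPS is the trapezoid between Q = 15.6 and Q = 60 of height £11.1: ½ · (60 + 15.6) · 11.1 = £419.58.

Producer surplus falls by £419.58 million.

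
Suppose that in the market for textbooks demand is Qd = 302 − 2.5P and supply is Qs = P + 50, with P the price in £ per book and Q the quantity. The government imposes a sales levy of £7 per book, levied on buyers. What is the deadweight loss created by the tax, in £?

Before the tax: set 302 − 2.5P = P + 50 → P* = £72, Q* = 122.
With the tax collected from buyers, demand (in seller-price terms) shifts: Qd = 302 − 2.5(P + 7).
New equilibrium: buyers pay £74, suppliers receive £67, Q = 117. (Wedge: Pb − Ps = 7.)
Quantity falls by |ΔQ| = |122 − 117| = 5.
DWL = ½ · t · |ΔQ| = ½ · 7 · 5 = £17.5.

Deadweight loss = £17.5.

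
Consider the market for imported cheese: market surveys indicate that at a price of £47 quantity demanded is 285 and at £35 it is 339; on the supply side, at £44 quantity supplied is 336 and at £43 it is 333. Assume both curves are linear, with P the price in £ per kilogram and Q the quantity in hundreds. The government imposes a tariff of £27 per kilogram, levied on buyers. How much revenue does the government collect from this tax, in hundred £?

Tax revenue = £7354.8 hundred.

Demand slope: (339 − 285)/(35 − 47) = -4.5, so Qd = 496.5 − 4.5P.
Supply slope: (333 − 336)/(43 − 44) = 3, so Qs = 3P + 204.
Without the tax, 496.5 − 4.5P = 3P + 204 gives 7.5P = 292.5, so P* = £39 and Q* = 321.
With the tax collected from buyers, demand (in seller-price terms) shifts: Qd = 496.5 − 4.5(P + 27).
New equilibrium: buyers pay £49.8, producers receive £22.8, Q = 272.4. (Wedge: Pb − Ps = 27.)
Revenue = t · Q = 27 · 272.4 = £7354.8.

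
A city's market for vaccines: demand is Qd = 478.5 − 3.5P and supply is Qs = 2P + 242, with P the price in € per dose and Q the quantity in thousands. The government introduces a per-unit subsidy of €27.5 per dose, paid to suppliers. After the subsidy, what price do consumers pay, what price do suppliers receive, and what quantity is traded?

Without the subsidy, 478.5 − 3.5P = 2P + 242 gives 5.5P = 236.5, so P* = €43 and Q* = 328.
With a per-unit subsidy paid to suppliers, each receives P + 27.5 per unit sold, so supply becomes Qs = 2(P + 27.5) + 242.
Solving gives Q = 363 with consumers paying €33 and suppliers receiving €60.5 (the €27.5 wedge).

Consumers pay €33; suppliers receive €60.5; quantity = 363.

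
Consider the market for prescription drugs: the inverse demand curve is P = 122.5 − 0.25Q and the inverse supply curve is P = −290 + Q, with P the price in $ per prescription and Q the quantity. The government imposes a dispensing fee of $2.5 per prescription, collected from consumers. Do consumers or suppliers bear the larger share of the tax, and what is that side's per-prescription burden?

Rewrite in direct form: Qd = 490 − 4P and Qs = P + 290.
Before the tax: set 490 − 4P = P + 290 → P* = $40, Q* = 330.
With the tax collected from consumers, demand (in seller-price terms) shifts: Qd = 490 − 4(P + 2.5).
New equilibrium: consumers pay $40.5, suppliers receive $38, Q = 328. (Wedge: Pb − Ps = 2.5.)
Per-prescription burden: consumers $0.5, suppliers $2.
Suppliers take the larger share because supply is less price-elastic here (demand slope 4 vs supply slope 1).

Suppliers bear the larger share: $2 per prescription.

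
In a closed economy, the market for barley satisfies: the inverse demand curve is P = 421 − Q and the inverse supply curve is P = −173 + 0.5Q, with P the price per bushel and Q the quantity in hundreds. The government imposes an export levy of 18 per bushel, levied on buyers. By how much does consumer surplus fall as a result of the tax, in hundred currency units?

Inverting to Q(P) form: Qd = 421 − P; Qs = 2P + 346.
Without the tax, 421 − P = 2P + 346 gives 3P = 75, so P* = 25 and Q* = 396.
With the tax collected from buyers, demand (in seller-price terms) shifts: Qd = 421 − (P + 18).
New equilibrium: buyers pay 37, sellers receive 19, Q = 384. (Wedge: Pb − Ps = 18.)
ΔCS is the trapezoid between Q = 384 and Q = 396 of height 12: ½ · (396 + 384) · 12 = 4680.

Consumer surplus falls by 4680 hundred.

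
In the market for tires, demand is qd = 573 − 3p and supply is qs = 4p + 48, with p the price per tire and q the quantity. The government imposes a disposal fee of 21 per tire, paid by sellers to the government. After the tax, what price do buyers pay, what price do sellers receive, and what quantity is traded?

Buyers pay 87; sellers receive 66; quantity = 312.

Without the tax, 573 − 3p = 4p + 48 gives 7p = 525, so p* = 75 and q* = 348.
With the tax collected from sellers, supply shifts: qs = 4(p − 21) + 48.
New equilibrium: buyers pay 87, sellers receive 66, q = 312. (Wedge: pb − ps = 21.)
The less price-elastic side of the market bears the larger share of a per-unit tax.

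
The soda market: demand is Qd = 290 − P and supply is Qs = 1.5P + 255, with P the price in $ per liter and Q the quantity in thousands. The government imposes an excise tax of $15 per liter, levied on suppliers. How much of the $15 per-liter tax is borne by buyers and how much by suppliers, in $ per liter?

Buyers bear $9 per liter; suppliers bear $6 per liter.

Without the tax, 290 − P = 1.5P + 255 gives 2.5P = 35, so P* = $14 and Q* = 276.
With the tax collected from suppliers, supply shifts: Qs = 1.5(P − 15) + 255.
Solving gives Q = 267 with buyers paying $23 and suppliers receiving $8 (the $15 wedge).
Burden on buyers: $9; on suppliers: $6. (They sum to $15.)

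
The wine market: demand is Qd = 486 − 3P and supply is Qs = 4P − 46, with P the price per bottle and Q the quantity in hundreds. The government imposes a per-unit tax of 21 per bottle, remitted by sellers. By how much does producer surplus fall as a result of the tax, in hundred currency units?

Producer surplus falls by 2160 hundred.

Without the tax, 486 − 3P = 4P − 46 gives 7P = 532, so P* = 76 and Q* = 258.
With the tax collected from sellers, supply shifts: Qs = 4(P − 21) − 46.
New equilibrium: consumers pay 88, sellers receive 67, Q = 222. (Wedge: Pb − Ps = 21.)
ΔPS is the trapezoid between Q = 222 and Q = 258 of height 9: ½ · (258 + 222) · 9 = 2160.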